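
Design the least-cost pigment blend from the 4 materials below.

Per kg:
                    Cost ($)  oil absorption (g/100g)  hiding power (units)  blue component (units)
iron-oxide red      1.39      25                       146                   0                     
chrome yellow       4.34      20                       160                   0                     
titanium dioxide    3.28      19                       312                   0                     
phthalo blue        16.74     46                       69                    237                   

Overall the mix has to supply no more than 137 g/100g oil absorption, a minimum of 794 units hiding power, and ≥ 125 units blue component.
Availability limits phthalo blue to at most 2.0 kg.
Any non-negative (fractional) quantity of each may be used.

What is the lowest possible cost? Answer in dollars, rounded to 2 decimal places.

Let x1 = kg of iron-oxide red, x2 = kg of chrome yellow, x3 = kg of titanium dioxide, x4 = kg of phthalo blue.
min 1.39x1 + 4.34x2 + 3.28x3 + 16.74x4 subject to:
  25x1 + 20x2 + 19x3 + 46x4 ≤ 137   (oil absorption)
  146x1 + 160x2 + 312x3 + 69x4 ≥ 794   (hiding power)
  237x4 ≥ 125   (blue component)
  x4 ≤ 2
  x1, x2, x3, x4 ≥ 0.
The minimum-cost mix takes nothing from chrome yellow — only iron-oxide red, titanium dioxide, phthalo blue. There the oil absorption, hiding power, blue component constraints are tight.
Optimal quantities: iron-oxide red = 4.134 kg, titanium dioxide = 0.4935 kg, phthalo blue = 0.5274 kg.
Cost = 1.39·4.134 + 3.28·0.4935 + 16.74·0.5274 = 16.1936.

$16.19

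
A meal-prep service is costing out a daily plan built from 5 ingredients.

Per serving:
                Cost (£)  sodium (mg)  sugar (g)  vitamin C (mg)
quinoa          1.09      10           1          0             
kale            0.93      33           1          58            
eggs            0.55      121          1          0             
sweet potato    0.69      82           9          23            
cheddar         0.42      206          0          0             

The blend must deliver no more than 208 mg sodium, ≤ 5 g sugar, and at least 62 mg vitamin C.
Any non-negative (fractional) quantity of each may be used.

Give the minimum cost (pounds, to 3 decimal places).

£0.994

Set it up as a linear program. Let x1 = servings of quinoa, x2 = servings of kale, x3 = servings of eggs, x4 = servings of sweet potato, x5 = servings of cheddar.
Minimize 1.09x1 + 0.93x2 + 0.55x3 + 0.69x4 + 0.42x5 subject to:
  10x1 + 33x2 + 121x3 + 82x4 + 206x5 ≤ 208   (sodium)
  1x1 + 1x2 + 1x3 + 9x4 ≤ 5   (sugar)
  58x2 + 23x4 ≥ 62   (vitamin C)
  x1, x2, x3, x4, x5 ≥ 0.
The optimal basis is {kale}; quinoa, eggs, sweet potato, cheddar drop out. The vitamin C requirement is met with equality.
That vertex is x2 = 1.069.
Hence cost = 0.93·1.069 = £0.99417.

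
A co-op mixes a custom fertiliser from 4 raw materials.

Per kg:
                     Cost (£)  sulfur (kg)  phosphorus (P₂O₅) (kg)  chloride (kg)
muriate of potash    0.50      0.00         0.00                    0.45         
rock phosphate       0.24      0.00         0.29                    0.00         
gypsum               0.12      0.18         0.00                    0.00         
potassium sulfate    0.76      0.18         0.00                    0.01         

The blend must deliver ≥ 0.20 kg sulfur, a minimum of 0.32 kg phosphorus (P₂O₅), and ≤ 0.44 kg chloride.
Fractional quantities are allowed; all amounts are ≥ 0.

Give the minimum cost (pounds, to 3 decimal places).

£0.398

Let x1 = kg of muriate of potash, x2 = kg of rock phosphate, x3 = kg of gypsum, x4 = kg of potassium sulfate.
Minimize 0.5x1 + 0.24x2 + 0.12x3 + 0.76x4 subject to:
  0.18x3 + 0.18x4 ≥ 0.2   (sulfur)
  0.29x2 ≥ 0.32   (phosphorus (P₂O₅))
  0.45x1 + 0.01x4 ≤ 0.44   (chloride)
  x1, x2, x3, x4 ≥ 0.
At the optimum only rock phosphate, gypsum are positive (muriate of potash, potassium sulfate = 0). The sulfur and phosphorus (P₂O₅) requirements are met with equality.
Optimal quantities: rock phosphate = 1.103 kg, gypsum = 1.111 kg.
Objective = 0.24·1.103 + 0.12·1.111 = 0.39804.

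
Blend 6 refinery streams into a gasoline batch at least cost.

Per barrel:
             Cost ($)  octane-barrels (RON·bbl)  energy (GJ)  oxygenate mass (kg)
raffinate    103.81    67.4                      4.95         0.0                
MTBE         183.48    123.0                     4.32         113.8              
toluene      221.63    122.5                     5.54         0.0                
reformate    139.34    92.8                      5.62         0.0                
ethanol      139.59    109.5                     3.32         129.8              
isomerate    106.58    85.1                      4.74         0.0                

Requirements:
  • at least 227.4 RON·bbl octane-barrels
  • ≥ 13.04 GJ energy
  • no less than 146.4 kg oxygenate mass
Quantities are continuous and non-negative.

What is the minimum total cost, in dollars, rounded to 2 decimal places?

$352.38

This is a linear program. Let x1 = barrels of raffinate, x2 = barrels of MTBE, x3 = barrels of toluene, x4 = barrels of reformate, x5 = barrels of ethanol, x6 = barrels of isomerate.
Minimise 103.81x1 + 183.48x2 + 221.63x3 + 139.34x4 + 139.59x5 + 106.58x6 s.t.:
  67.4x1 + 123x2 + 122.5x3 + 92.8x4 + 109.5x5 + 85.1x6 ≥ 227.4   (octane-barrels)
  4.95x1 + 4.32x2 + 5.54x3 + 5.62x4 + 3.32x5 + 4.74x6 ≥ 13.04   (energy)
  113.8x2 + 129.8x5 ≥ 146.4   (oxygenate mass)
  x1, x2, x3, x4, x5, x6 ≥ 0.
At the optimum only raffinate, ethanol are positive (MTBE, toluene, reformate, isomerate = 0). There the energy and oxygenate mass constraints are tight.
Solving gives x1 = 1.87786, x5 = 1.12789.
Total cost: 103.81·1.87786 + 139.59·1.12789 = 352.3828.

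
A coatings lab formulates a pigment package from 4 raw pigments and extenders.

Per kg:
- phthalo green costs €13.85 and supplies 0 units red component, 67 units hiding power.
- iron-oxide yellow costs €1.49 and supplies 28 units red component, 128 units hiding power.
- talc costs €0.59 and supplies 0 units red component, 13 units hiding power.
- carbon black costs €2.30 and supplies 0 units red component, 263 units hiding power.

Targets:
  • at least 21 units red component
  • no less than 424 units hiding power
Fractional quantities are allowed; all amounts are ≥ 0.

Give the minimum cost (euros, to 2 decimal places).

Set it up as a linear program. Let x1 = kg of phthalo green, x2 = kg of iron-oxide yellow, x3 = kg of talc, x4 = kg of carbon black.
Minimise 13.85x1 + 1.49x2 + 0.59x3 + 2.3x4 subject to:
  28x2 ≥ 21   (red component)
  67x1 + 128x2 + 13x3 + 263x4 ≥ 424   (hiding power)
  x1, x2, x3, x4 ≥ 0.
The cheapest feasible vertex uses only iron-oxide yellow, carbon black; phthalo green, talc are not used. There the red component and hiding power constraints are tight.
Optimal quantities: iron-oxide yellow = 0.75 kg, carbon black = 1.247 kg.
Objective = 1.49·0.75 + 2.3·1.247 = 3.9856.

€3.99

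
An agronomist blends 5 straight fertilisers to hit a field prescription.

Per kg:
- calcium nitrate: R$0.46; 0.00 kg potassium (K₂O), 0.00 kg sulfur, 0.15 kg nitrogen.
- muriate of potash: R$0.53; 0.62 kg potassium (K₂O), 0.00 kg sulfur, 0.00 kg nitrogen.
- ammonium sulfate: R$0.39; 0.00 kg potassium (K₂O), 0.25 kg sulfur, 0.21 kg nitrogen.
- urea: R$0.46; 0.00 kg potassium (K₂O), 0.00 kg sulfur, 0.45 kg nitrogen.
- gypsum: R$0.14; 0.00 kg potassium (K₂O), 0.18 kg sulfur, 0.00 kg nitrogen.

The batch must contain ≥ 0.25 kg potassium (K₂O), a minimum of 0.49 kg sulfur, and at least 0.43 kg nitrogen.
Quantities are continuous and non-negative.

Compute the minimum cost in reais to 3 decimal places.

Treat it as an LP. Let x1 = kg of calcium nitrate, x2 = kg of muriate of potash, x3 = kg of ammonium sulfate, x4 = kg of urea, x5 = kg of gypsum.
Minimize 0.46x1 + 0.53x2 + 0.39x3 + 0.46x4 + 0.14x5 s.t.:
  0.62x2 ≥ 0.25   (potassium (K₂O))
  0.25x3 + 0.18x5 ≥ 0.49   (sulfur)
  0.15x1 + 0.21x3 + 0.45x4 ≥ 0.43   (nitrogen)
  x1, x2, x3, x4, x5 ≥ 0.
At the optimum only muriate of potash, ammonium sulfate, urea are positive (calcium nitrate, gypsum = 0). There the potassium (K₂O), sulfur, nitrogen constraints are tight.
Optimal quantities: muriate of potash = 0.4032 kg, ammonium sulfate = 1.96 kg, urea = 0.04089 kg.
Cost = 0.53·0.4032 + 0.39·1.96 + 0.46·0.04089 = 0.99691.

R$0.997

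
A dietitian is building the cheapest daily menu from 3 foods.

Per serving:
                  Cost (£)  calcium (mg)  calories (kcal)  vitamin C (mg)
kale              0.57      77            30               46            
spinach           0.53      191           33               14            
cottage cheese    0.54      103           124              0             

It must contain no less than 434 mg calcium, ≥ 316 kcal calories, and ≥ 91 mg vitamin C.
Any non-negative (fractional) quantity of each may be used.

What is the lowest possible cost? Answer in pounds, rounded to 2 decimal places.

Let x1 = servings of kale, x2 = servings of spinach, x3 = servings of cottage cheese.
Minimize 0.57x1 + 0.53x2 + 0.54x3 with:
  77x1 + 191x2 + 103x3 ≥ 434   (calcium)
  30x1 + 33x2 + 124x3 ≥ 316   (calories)
  46x1 + 14x2 ≥ 91   (vitamin C)
  x1, x2, x3 ≥ 0.
The optimal mix uses every input. The calcium, calories, vitamin C requirements are met with equality.
That vertex is x1 = 1.837, x2 = 0.4636, x3 = 1.981.
Total cost: 0.57·1.837 + 0.53·0.4636 + 0.54·1.981 = 2.3625.

£2.36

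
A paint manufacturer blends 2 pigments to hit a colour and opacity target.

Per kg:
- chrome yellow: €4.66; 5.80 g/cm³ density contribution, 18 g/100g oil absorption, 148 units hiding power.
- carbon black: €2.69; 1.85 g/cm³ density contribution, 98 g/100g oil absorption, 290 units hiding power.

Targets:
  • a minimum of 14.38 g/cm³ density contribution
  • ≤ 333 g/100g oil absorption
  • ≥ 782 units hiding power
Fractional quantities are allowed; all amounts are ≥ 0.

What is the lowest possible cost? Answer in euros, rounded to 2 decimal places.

Let x1 = kg of chrome yellow, x2 = kg of carbon black.
Minimize 4.66x1 + 2.69x2 s.t.:
  5.8x1 + 1.85x2 ≥ 14.38   (density contribution)
  18x1 + 98x2 ≤ 333   (oil absorption)
  148x1 + 290x2 ≥ 782   (hiding power)
  x1, x2 ≥ 0.
Both inputs are positive at the optimum. Binding constraints: density contribution and hiding power.
So chrome yellow = 1.934 kg, carbon black = 1.71 kg.
Hence cost = 4.66·1.934 + 2.69·1.71 = €13.6123.

€13.61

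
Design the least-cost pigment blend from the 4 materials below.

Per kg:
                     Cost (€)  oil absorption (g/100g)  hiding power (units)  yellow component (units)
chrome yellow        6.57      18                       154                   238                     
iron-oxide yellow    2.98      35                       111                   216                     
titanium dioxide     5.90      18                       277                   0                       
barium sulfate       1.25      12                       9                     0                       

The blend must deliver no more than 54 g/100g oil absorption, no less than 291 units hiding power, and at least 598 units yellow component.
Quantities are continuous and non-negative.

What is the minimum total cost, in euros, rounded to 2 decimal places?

€15.11

Set it up as a linear program. Let x1 = kg of chrome yellow, x2 = kg of iron-oxide yellow, x3 = kg of titanium dioxide, x4 = kg of barium sulfate.
Minimise 6.57x1 + 2.98x2 + 5.9x3 + 1.25x4 s.t.:
  18x1 + 35x2 + 18x3 + 12x4 ≤ 54   (oil absorption)
  154x1 + 111x2 + 277x3 + 9x4 ≥ 291   (hiding power)
  238x1 + 216x2 ≥ 598   (yellow component)
  x1, x2, x3, x4 ≥ 0.
The optimal basis is {chrome yellow, iron-oxide yellow}; titanium dioxide, barium sulfate drop out. Binding constraints: oil absorption and yellow component.
Optimal quantities: chrome yellow = 2.086 kg, iron-oxide yellow = 0.4701 kg.
Objective = 6.57·2.086 + 2.98·0.4701 = 15.1059.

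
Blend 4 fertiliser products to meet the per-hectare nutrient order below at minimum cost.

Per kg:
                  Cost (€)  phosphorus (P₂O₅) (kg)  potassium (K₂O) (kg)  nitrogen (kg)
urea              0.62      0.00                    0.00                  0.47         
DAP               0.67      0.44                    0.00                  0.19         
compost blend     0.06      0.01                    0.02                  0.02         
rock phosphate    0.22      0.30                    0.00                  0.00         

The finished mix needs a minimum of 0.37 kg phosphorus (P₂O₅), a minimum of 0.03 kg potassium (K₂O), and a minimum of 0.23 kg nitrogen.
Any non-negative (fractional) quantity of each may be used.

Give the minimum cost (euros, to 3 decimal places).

€0.614

Set it up as a linear program. Let x1 = kg of urea, x2 = kg of DAP, x3 = kg of compost blend, x4 = kg of rock phosphate.
Minimise 0.62x1 + 0.67x2 + 0.06x3 + 0.22x4 subject to:
  0.44x2 + 0.01x3 + 0.3x4 ≥ 0.37   (phosphorus (P₂O₅))
  0.02x3 ≥ 0.03   (potassium (K₂O))
  0.47x1 + 0.19x2 + 0.02x3 ≥ 0.23   (nitrogen)
  x1, x2, x3, x4 ≥ 0.
At the optimum only urea, compost blend, rock phosphate are positive (DAP = 0). There the phosphorus (P₂O₅), potassium (K₂O), nitrogen constraints are tight.
Optimal quantities: urea = 0.4255 kg, compost blend = 1.5 kg, rock phosphate = 1.183 kg.
Total cost: 0.62·0.4255 + 0.06·1.5 + 0.22·1.183 = 0.61407.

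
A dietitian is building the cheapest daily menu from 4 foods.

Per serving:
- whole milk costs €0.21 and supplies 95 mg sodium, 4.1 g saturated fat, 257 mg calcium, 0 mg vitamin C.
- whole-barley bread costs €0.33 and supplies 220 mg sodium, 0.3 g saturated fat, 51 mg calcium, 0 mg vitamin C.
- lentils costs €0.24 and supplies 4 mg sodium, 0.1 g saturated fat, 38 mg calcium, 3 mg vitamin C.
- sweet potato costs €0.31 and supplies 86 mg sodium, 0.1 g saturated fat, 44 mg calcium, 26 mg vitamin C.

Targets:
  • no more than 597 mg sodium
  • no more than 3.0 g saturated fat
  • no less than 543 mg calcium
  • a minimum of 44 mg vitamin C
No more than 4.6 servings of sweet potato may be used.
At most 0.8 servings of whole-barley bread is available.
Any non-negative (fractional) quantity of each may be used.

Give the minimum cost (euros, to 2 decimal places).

€2.79

Set it up as a linear program. Let x1 = servings of whole milk, x2 = servings of whole-barley bread, x3 = servings of lentils, x4 = servings of sweet potato.
Minimize 0.21x1 + 0.33x2 + 0.24x3 + 0.31x4 s.t.:
  95x1 + 220x2 + 4x3 + 86x4 ≤ 597   (sodium)
  4.1x1 + 0.3x2 + 0.1x3 + 0.1x4 ≤ 3   (saturated fat)
  257x1 + 51x2 + 38x3 + 44x4 ≥ 543   (calcium)
  3x3 + 26x4 ≥ 44   (vitamin C)
  x4 ≤ 4.6
  x2 ≤ 0.8
  x1, x2, x3, x4 ≥ 0.
The cheapest feasible vertex uses only whole milk, lentils, sweet potato; whole-barley bread is not used. The saturated fat, calcium, vitamin C requirements are met with equality.
So whole milk = 0.461 servings, lentils = 10.63 servings, sweet potato = 0.4655 servings.
Total cost: 0.21·0.461 + 0.24·10.63 + 0.31·0.4655 = 2.7923.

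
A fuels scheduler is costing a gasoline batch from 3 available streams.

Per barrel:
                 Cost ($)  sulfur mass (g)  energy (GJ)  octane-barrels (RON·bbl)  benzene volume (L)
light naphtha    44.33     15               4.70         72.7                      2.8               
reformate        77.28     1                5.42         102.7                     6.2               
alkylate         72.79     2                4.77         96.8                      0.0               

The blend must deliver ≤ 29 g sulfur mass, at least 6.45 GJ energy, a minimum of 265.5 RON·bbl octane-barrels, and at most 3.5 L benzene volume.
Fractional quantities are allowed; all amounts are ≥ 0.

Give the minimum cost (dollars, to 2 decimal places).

Treat it as an LP. Let x1 = barrels of light naphtha, x2 = barrels of reformate, x3 = barrels of alkylate.
Minimise 44.33x1 + 77.28x2 + 72.79x3 with:
  15x1 + 1x2 + 2x3 ≤ 29   (sulfur mass)
  4.7x1 + 5.42x2 + 4.77x3 ≥ 6.45   (energy)
  72.7x1 + 102.7x2 + 96.8x3 ≥ 265.5   (octane-barrels)
  2.8x1 + 6.2x2 ≤ 3.5   (benzene volume)
  x1, x2, x3 ≥ 0.
The minimum-cost mix takes nothing from reformate — only light naphtha, alkylate. Binding constraints: octane-barrels and benzene volume.
So light naphtha = 1.25 barrels, alkylate = 1.80398 barrels.
Objective = 44.33·1.25 + 72.79·1.80398 = 186.7242.

$186.72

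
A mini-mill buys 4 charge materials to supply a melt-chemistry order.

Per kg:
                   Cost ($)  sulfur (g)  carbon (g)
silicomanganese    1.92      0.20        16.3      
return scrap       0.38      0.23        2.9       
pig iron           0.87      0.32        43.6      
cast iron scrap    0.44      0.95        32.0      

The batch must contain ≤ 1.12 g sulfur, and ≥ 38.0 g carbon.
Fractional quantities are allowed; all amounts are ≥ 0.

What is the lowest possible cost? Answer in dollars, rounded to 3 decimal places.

$0.525

Treat it as an LP. Let x1 = kg of silicomanganese, x2 = kg of return scrap, x3 = kg of pig iron, x4 = kg of cast iron scrap.
min 1.92x1 + 0.38x2 + 0.87x3 + 0.44x4 s.t.:
  0.2x1 + 0.23x2 + 0.32x3 + 0.95x4 ≤ 1.12   (sulfur)
  16.3x1 + 2.9x2 + 43.6x3 + 32x4 ≥ 38   (carbon)
  x1, x2, x3, x4 ≥ 0.
The optimal basis is {pig iron, cast iron scrap}; silicomanganese, return scrap drop out. There the sulfur and carbon constraints are tight.
Optimal quantities: pig iron = 0.008339 kg, cast iron scrap = 1.176 kg.
Hence cost = 0.87·0.008339 + 0.44·1.176 = $0.52469.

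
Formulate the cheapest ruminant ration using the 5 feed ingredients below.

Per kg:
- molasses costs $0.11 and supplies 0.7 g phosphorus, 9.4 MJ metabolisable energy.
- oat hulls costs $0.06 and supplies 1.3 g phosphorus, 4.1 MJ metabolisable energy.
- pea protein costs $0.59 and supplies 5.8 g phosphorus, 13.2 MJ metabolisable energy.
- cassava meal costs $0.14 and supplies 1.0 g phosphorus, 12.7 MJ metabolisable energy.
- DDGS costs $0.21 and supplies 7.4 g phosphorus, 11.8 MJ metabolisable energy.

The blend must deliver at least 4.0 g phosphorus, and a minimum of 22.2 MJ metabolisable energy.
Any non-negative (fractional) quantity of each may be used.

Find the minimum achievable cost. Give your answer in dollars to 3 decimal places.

$0.273

Let x1 = kg of molasses, x2 = kg of oat hulls, x3 = kg of pea protein, x4 = kg of cassava meal, x5 = kg of DDGS.
Minimize 0.11x1 + 0.06x2 + 0.59x3 + 0.14x4 + 0.21x5 s.t.:
  0.7x1 + 1.3x2 + 5.8x3 + 1x4 + 7.4x5 ≥ 4   (phosphorus)
  9.4x1 + 4.1x2 + 13.2x3 + 12.7x4 + 11.8x5 ≥ 22.2   (metabolisable energy)
  x1, x2, x3, x4, x5 ≥ 0.
At the optimum only cassava meal, DDGS are positive (molasses, oat hulls, pea protein = 0). Binding constraints: phosphorus and metabolisable energy.
Solving gives x4 = 1.425, x5 = 0.348.
Cost = 0.14·1.425 + 0.21·0.348 = 0.27258.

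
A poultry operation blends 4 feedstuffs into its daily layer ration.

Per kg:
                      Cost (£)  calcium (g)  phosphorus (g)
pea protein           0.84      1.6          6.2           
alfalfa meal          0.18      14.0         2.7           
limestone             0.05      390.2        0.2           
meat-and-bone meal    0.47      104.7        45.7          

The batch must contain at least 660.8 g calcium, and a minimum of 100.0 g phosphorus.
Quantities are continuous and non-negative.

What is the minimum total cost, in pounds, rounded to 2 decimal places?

£1.08

Treat it as an LP. Let x1 = kg of pea protein, x2 = kg of alfalfa meal, x3 = kg of limestone, x4 = kg of meat-and-bone meal.
min 0.84x1 + 0.18x2 + 0.05x3 + 0.47x4 s.t.:
  1.6x1 + 14x2 + 390.2x3 + 104.7x4 ≥ 660.8   (calcium)
  6.2x1 + 2.7x2 + 0.2x3 + 45.7x4 ≥ 100   (phosphorus)
  x1, x2, x3, x4 ≥ 0.
The cheapest feasible vertex uses only limestone, meat-and-bone meal; pea protein, alfalfa meal are not used. Binding constraints: calcium and phosphorus.
So limestone = 1.108 kg, meat-and-bone meal = 2.183 kg.
Cost = 0.05·1.108 + 0.47·2.183 = 1.0814.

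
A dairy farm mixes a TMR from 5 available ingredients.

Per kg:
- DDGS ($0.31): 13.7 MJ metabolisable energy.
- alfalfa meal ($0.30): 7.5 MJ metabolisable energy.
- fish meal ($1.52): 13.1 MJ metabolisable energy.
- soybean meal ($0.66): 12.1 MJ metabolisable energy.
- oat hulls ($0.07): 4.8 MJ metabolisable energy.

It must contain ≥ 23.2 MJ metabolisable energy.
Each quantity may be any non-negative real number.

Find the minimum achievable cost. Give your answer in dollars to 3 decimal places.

$0.338

Let x1 = kg of DDGS, x2 = kg of alfalfa meal, x3 = kg of fish meal, x4 = kg of soybean meal, x5 = kg of oat hulls.
Minimise 0.31x1 + 0.3x2 + 1.52x3 + 0.66x4 + 0.07x5 s.t.:
  13.7x1 + 7.5x2 + 13.1x3 + 12.1x4 + 4.8x5 ≥ 23.2   (metabolisable energy)
  x1, x2, x3, x4, x5 ≥ 0.
The cheapest feasible vertex uses only oat hulls; DDGS, alfalfa meal, fish meal, soybean meal are not used. There the metabolisable energy constraint is tight.
That vertex is x5 = 4.833.
Total cost: 0.07·4.833 = 0.33831.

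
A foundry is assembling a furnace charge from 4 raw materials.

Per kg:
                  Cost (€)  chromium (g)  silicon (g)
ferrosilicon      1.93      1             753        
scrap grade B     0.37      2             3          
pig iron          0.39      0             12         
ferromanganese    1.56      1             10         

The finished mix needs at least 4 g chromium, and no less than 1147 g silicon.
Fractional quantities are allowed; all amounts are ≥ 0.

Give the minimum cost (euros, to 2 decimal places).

Let x1 = kg of ferrosilicon, x2 = kg of scrap grade B, x3 = kg of pig iron, x4 = kg of ferromanganese.
Minimize 1.93x1 + 0.37x2 + 0.39x3 + 1.56x4 subject to:
  1x1 + 2x2 + 1x4 ≥ 4   (chromium)
  753x1 + 3x2 + 12x3 + 10x4 ≥ 1147   (silicon)
  x1, x2, x3, x4 ≥ 0.
At the optimum only ferrosilicon, scrap grade B are positive (pig iron, ferromanganese = 0). Binding constraints: chromium and silicon.
That vertex is x1 = 1.518, x2 = 1.241.
Hence cost = 1.93·1.518 + 0.37·1.241 = €3.3889.

€3.39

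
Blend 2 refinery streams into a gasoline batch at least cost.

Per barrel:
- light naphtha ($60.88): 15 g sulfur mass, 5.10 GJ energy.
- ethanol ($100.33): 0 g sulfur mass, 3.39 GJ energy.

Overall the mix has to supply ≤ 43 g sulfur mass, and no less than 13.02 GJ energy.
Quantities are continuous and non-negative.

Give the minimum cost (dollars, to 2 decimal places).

$155.42

Let x1 = barrels of light naphtha, x2 = barrels of ethanol.
min 60.88x1 + 100.33x2 with:
  15x1 ≤ 43   (sulfur mass)
  5.1x1 + 3.39x2 ≥ 13.02   (energy)
  x1, x2 ≥ 0.
The optimal basis is {light naphtha}; ethanol drops out. The energy requirement is met with equality.
Optimal quantities: light naphtha = 2.5529 barrels.
Hence cost = 60.88·2.5529 = $155.4206.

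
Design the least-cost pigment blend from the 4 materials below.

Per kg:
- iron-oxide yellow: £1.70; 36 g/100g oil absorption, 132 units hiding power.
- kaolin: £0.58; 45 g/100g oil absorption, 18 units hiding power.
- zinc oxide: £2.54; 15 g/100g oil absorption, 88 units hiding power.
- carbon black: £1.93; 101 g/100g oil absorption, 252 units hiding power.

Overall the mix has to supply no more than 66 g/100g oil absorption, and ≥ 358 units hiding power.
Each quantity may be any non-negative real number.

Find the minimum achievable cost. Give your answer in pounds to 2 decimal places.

This is a linear program. Let x1 = kg of iron-oxide yellow, x2 = kg of kaolin, x3 = kg of zinc oxide, x4 = kg of carbon black.
min 1.7x1 + 0.58x2 + 2.54x3 + 1.93x4 s.t.:
  36x1 + 45x2 + 15x3 + 101x4 ≤ 66   (oil absorption)
  132x1 + 18x2 + 88x3 + 252x4 ≥ 358   (hiding power)
  x1, x2, x3, x4 ≥ 0.
At the optimum only iron-oxide yellow, zinc oxide are positive (kaolin, carbon black = 0). The oil absorption and hiding power requirements are met with equality.
Optimal quantities: iron-oxide yellow = 0.36869 kg, zinc oxide = 3.5152 kg.
Total cost: 1.7·0.36869 + 2.54·3.5152 = 9.5554.

£9.56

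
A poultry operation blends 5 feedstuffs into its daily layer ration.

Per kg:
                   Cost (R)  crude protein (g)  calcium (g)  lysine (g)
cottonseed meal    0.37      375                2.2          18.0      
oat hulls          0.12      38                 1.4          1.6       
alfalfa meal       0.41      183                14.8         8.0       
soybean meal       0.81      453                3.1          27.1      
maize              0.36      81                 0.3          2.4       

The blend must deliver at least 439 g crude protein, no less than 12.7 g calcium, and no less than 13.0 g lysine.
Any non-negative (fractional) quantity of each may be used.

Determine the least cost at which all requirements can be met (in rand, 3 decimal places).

R0.602

Set it up as a linear program. Let x1 = kg of cottonseed meal, x2 = kg of oat hulls, x3 = kg of alfalfa meal, x4 = kg of soybean meal, x5 = kg of maize.
Minimize 0.37x1 + 0.12x2 + 0.41x3 + 0.81x4 + 0.36x5 subject to:
  375x1 + 38x2 + 183x3 + 453x4 + 81x5 ≥ 439   (crude protein)
  2.2x1 + 1.4x2 + 14.8x3 + 3.1x4 + 0.3x5 ≥ 12.7   (calcium)
  18x1 + 1.6x2 + 8x3 + 27.1x4 + 2.4x5 ≥ 13   (lysine)
  x1, x2, x3, x4, x5 ≥ 0.
The cheapest feasible vertex uses only cottonseed meal, alfalfa meal; oat hulls, soybean meal, maize are not used. Binding constraints: crude protein and calcium.
Optimal quantities: cottonseed meal = 0.8107 kg, alfalfa meal = 0.7376 kg.
Hence cost = 0.37·0.8107 + 0.41·0.7376 = R0.60238.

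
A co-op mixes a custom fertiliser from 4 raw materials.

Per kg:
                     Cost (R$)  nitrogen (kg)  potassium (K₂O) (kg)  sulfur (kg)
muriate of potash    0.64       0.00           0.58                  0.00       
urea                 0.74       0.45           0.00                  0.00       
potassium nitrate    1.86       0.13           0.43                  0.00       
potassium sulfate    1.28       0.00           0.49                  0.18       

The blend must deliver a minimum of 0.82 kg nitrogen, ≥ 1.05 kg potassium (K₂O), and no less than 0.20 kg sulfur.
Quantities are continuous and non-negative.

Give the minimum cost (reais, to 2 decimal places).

Set it up as a linear program. Let x1 = kg of muriate of potash, x2 = kg of urea, x3 = kg of potassium nitrate, x4 = kg of potassium sulfate.
min 0.64x1 + 0.74x2 + 1.86x3 + 1.28x4 s.t.:
  0.45x2 + 0.13x3 ≥ 0.82   (nitrogen)
  0.58x1 + 0.43x3 + 0.49x4 ≥ 1.05   (potassium (K₂O))
  0.18x4 ≥ 0.2   (sulfur)
  x1, x2, x3, x4 ≥ 0.
At the optimum only muriate of potash, urea, potassium sulfate are positive (potassium nitrate = 0). There the nitrogen, potassium (K₂O), sulfur constraints are tight.
Solving gives x1 = 0.8716, x2 = 1.822, x4 = 1.111.
Hence cost = 0.64·0.8716 + 0.74·1.822 + 1.28·1.111 = R$3.3282.

R$3.33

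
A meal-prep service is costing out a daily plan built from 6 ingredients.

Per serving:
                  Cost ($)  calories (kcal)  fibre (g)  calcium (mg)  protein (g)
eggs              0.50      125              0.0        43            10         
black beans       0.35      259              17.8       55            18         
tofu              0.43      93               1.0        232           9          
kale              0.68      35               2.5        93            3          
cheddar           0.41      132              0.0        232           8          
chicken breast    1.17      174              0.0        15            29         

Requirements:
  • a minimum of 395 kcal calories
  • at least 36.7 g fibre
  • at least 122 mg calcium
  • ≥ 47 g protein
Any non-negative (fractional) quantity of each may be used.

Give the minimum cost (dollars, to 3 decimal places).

This is a linear program. Let x1 = servings of eggs, x2 = servings of black beans, x3 = servings of tofu, x4 = servings of kale, x5 = servings of cheddar, x6 = servings of chicken breast.
Minimise 0.5x1 + 0.35x2 + 0.43x3 + 0.68x4 + 0.41x5 + 1.17x6 s.t.:
  125x1 + 259x2 + 93x3 + 35x4 + 132x5 + 174x6 ≥ 395   (calories)
  17.8x2 + 1x3 + 2.5x4 ≥ 36.7   (fibre)
  43x1 + 55x2 + 232x3 + 93x4 + 232x5 + 15x6 ≥ 122   (calcium)
  10x1 + 18x2 + 9x3 + 3x4 + 8x5 + 29x6 ≥ 47   (protein)
  x1, x2, x3, x4, x5, x6 ≥ 0.
The optimal basis is {black beans}; eggs, tofu, kale, cheddar, chicken breast drop out. Binding constraint: protein.
Optimal quantities: black beans = 2.611 servings.
Total cost: 0.35·2.611 = 0.91385.

$0.914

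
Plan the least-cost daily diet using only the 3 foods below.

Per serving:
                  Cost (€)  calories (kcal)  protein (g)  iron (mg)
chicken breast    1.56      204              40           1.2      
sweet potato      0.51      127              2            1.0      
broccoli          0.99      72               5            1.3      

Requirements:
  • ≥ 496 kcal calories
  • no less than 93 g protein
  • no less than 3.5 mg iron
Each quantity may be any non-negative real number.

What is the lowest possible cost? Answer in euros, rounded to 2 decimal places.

Let x1 = servings of chicken breast, x2 = servings of sweet potato, x3 = servings of broccoli.
min 1.56x1 + 0.51x2 + 0.99x3 subject to:
  204x1 + 127x2 + 72x3 ≥ 496   (calories)
  40x1 + 2x2 + 5x3 ≥ 93   (protein)
  1.2x1 + 1x2 + 1.3x3 ≥ 3.5   (iron)
  x1, x2, x3 ≥ 0.
The minimum-cost mix takes nothing from broccoli — only chicken breast, sweet potato. There the protein and iron constraints are tight.
That vertex is x1 = 2.287, x2 = 0.7553.
Hence cost = 1.56·2.287 + 0.51·0.7553 = €3.9529.

€3.95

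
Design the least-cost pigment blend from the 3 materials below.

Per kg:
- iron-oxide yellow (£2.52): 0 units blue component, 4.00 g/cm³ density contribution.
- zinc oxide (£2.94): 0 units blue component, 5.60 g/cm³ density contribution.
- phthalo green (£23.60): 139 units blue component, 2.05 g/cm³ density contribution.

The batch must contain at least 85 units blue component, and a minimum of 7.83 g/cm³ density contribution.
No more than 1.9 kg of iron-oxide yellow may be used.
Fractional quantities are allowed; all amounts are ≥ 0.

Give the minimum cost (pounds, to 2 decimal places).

Let x1 = kg of iron-oxide yellow, x2 = kg of zinc oxide, x3 = kg of phthalo green.
Minimise 2.52x1 + 2.94x2 + 23.6x3 s.t.:
  139x3 ≥ 85   (blue component)
  4x1 + 5.6x2 + 2.05x3 ≥ 7.83   (density contribution)
  x1 ≤ 1.9
  x1, x2, x3 ≥ 0.
The optimal basis is {zinc oxide, phthalo green}; iron-oxide yellow drops out. Binding constraints: blue component and density contribution.
So zinc oxide = 1.174 kg, phthalo green = 0.6115 kg.
Objective = 2.94·1.174 + 23.6·0.6115 = 17.8830.

£17.88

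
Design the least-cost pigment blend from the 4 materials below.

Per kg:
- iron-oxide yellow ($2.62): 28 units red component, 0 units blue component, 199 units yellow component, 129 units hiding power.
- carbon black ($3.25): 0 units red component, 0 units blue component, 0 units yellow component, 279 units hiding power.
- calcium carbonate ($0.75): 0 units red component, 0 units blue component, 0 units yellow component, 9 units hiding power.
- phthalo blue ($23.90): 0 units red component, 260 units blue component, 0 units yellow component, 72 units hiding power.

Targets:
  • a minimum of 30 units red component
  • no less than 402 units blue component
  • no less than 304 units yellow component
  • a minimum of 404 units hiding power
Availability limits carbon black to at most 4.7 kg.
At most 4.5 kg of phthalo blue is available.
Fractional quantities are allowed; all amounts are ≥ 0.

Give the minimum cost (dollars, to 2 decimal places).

$42.07

Treat it as an LP. Let x1 = kg of iron-oxide yellow, x2 = kg of carbon black, x3 = kg of calcium carbonate, x4 = kg of phthalo blue.
Minimise 2.62x1 + 3.25x2 + 0.75x3 + 23.9x4 with:
  28x1 ≥ 30   (red component)
  260x4 ≥ 402   (blue component)
  199x1 ≥ 304   (yellow component)
  129x1 + 279x2 + 9x3 + 72x4 ≥ 404   (hiding power)
  x2 ≤ 4.7
  x4 ≤ 4.5
  x1, x2, x3, x4 ≥ 0.
The minimum-cost mix takes nothing from calcium carbonate — only iron-oxide yellow, carbon black, phthalo blue. There the blue component, yellow component, hiding power constraints are tight.
Optimal quantities: iron-oxide yellow = 1.528 kg, carbon black = 0.3427 kg, phthalo blue = 1.546 kg.
Hence cost = 2.62·1.528 + 3.25·0.3427 + 23.9·1.546 = $42.0665.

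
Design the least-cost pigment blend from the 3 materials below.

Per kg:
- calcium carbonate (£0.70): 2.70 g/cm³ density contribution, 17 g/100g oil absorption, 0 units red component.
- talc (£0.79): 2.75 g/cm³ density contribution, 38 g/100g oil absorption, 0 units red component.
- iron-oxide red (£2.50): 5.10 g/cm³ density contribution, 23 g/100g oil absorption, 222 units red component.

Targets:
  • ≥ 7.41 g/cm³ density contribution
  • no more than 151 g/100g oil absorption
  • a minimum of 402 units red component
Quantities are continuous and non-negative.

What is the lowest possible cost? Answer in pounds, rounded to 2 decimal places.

£4.53

This is a linear program. Let x1 = kg of calcium carbonate, x2 = kg of talc, x3 = kg of iron-oxide red.
Minimise 0.7x1 + 0.79x2 + 2.5x3 with:
  2.7x1 + 2.75x2 + 5.1x3 ≥ 7.41   (density contribution)
  17x1 + 38x2 + 23x3 ≤ 151   (oil absorption)
  222x3 ≥ 402   (red component)
  x1, x2, x3 ≥ 0.
At the optimum only iron-oxide red is positive (calcium carbonate, talc = 0). Binding constraint: red component.
Solving gives x3 = 1.811.
Hence cost = 2.5·1.811 = £4.5275.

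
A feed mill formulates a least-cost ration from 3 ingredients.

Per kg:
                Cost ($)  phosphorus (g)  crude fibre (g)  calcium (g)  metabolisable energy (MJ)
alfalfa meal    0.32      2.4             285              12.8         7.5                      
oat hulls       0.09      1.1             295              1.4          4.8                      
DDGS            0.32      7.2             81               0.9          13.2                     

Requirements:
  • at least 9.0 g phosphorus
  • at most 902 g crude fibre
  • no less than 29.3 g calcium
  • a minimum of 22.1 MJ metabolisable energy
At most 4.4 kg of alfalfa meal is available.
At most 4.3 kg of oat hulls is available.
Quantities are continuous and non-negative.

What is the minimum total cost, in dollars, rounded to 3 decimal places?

Treat it as an LP. Let x1 = kg of alfalfa meal, x2 = kg of oat hulls, x3 = kg of DDGS.
Minimize 0.32x1 + 0.09x2 + 0.32x3 subject to:
  2.4x1 + 1.1x2 + 7.2x3 ≥ 9   (phosphorus)
  285x1 + 295x2 + 81x3 ≤ 902   (crude fibre)
  12.8x1 + 1.4x2 + 0.9x3 ≥ 29.3   (calcium)
  7.5x1 + 4.8x2 + 13.2x3 ≥ 22.1   (metabolisable energy)
  x1 ≤ 4.4
  x2 ≤ 4.3
  x1, x2, x3 ≥ 0.
The minimum-cost mix takes nothing from oat hulls — only alfalfa meal, DDGS. There the phosphorus and calcium constraints are tight.
So alfalfa meal = 2.254 kg, DDGS = 0.4987 kg.
Total cost: 0.32·2.254 + 0.32·0.4987 = 0.88086.

$0.881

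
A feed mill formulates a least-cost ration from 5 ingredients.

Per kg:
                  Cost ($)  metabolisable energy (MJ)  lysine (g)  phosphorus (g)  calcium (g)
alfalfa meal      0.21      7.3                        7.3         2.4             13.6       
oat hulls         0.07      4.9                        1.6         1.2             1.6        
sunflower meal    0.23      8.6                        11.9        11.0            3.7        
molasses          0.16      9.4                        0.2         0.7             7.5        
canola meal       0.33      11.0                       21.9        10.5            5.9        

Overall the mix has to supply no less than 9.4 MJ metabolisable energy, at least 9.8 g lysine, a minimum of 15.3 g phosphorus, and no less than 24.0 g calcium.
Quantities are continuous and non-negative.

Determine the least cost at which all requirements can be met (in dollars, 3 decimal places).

Let x1 = kg of alfalfa meal, x2 = kg of oat hulls, x3 = kg of sunflower meal, x4 = kg of molasses, x5 = kg of canola meal.
min 0.21x1 + 0.07x2 + 0.23x3 + 0.16x4 + 0.33x5 subject to:
  7.3x1 + 4.9x2 + 8.6x3 + 9.4x4 + 11x5 ≥ 9.4   (metabolisable energy)
  7.3x1 + 1.6x2 + 11.9x3 + 0.2x4 + 21.9x5 ≥ 9.8   (lysine)
  2.4x1 + 1.2x2 + 11x3 + 0.7x4 + 10.5x5 ≥ 15.3   (phosphorus)
  13.6x1 + 1.6x2 + 3.7x3 + 7.5x4 + 5.9x5 ≥ 24   (calcium)
  x1, x2, x3, x4, x5 ≥ 0.
The cheapest feasible vertex uses only alfalfa meal, sunflower meal; oat hulls, molasses, canola meal are not used. Binding constraints: phosphorus and calcium.
Solving gives x1 = 1.474, x3 = 1.069.
Total cost: 0.21·1.474 + 0.23·1.069 = 0.55541.

$0.555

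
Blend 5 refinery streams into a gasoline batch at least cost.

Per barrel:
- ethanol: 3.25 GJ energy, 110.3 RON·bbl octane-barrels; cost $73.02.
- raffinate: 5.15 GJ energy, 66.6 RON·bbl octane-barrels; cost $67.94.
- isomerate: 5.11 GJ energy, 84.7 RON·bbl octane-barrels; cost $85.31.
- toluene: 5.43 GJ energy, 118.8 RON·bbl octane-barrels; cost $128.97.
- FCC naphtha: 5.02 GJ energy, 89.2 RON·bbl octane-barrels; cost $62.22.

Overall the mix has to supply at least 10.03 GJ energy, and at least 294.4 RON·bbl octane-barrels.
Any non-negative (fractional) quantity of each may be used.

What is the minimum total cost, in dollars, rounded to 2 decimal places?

Set it up as a linear program. Let x1 = barrels of ethanol, x2 = barrels of raffinate, x3 = barrels of isomerate, x4 = barrels of toluene, x5 = barrels of FCC naphtha.
Minimize 73.02x1 + 67.94x2 + 85.31x3 + 128.97x4 + 62.22x5 subject to:
  3.25x1 + 5.15x2 + 5.11x3 + 5.43x4 + 5.02x5 ≥ 10.03   (energy)
  110.3x1 + 66.6x2 + 84.7x3 + 118.8x4 + 89.2x5 ≥ 294.4   (octane-barrels)
  x1, x2, x3, x4, x5 ≥ 0.
The optimal basis is {ethanol, FCC naphtha}; raffinate, isomerate, toluene drop out. There the energy and octane-barrels constraints are tight.
Optimal quantities: ethanol = 2.21076 barrels, FCC naphtha = 0.566738 barrels.
Objective = 73.02·2.21076 + 62.22·0.566738 = 196.6921.

$196.69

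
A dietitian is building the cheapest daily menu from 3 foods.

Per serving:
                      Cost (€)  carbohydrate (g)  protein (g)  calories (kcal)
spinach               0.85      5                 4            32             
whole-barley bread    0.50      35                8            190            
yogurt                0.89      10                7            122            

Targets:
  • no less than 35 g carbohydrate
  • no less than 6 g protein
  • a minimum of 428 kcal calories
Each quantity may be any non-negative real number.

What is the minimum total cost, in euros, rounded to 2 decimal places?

€1.13

This is a linear program. Let x1 = servings of spinach, x2 = servings of whole-barley bread, x3 = servings of yogurt.
Minimize 0.85x1 + 0.5x2 + 0.89x3 s.t.:
  5x1 + 35x2 + 10x3 ≥ 35   (carbohydrate)
  4x1 + 8x2 + 7x3 ≥ 6   (protein)
  32x1 + 190x2 + 122x3 ≥ 428   (calories)
  x1, x2, x3 ≥ 0.
At the optimum only whole-barley bread is positive (spinach, yogurt = 0). The calories requirement is met with equality.
Optimal quantities: whole-barley bread = 2.253 servings.
Objective = 0.5·2.253 = 1.1265.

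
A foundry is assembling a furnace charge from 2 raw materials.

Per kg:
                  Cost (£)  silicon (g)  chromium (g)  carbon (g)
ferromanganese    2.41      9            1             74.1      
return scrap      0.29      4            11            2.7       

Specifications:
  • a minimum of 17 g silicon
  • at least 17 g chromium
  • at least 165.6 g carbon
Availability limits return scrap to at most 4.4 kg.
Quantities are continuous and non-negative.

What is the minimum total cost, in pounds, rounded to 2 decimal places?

£5.66

Set it up as a linear program. Let x1 = kg of ferromanganese, x2 = kg of return scrap.
min 2.41x1 + 0.29x2 subject to:
  9x1 + 4x2 ≥ 17   (silicon)
  1x1 + 11x2 ≥ 17   (chromium)
  74.1x1 + 2.7x2 ≥ 165.6   (carbon)
  x2 ≤ 4.4
  x1, x2 ≥ 0.
Both inputs are positive at the optimum. The chromium and carbon requirements are met with equality.
So ferromanganese = 2.186 kg, return scrap = 1.347 kg.
Objective = 2.41·2.186 + 0.29·1.347 = 5.6589.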